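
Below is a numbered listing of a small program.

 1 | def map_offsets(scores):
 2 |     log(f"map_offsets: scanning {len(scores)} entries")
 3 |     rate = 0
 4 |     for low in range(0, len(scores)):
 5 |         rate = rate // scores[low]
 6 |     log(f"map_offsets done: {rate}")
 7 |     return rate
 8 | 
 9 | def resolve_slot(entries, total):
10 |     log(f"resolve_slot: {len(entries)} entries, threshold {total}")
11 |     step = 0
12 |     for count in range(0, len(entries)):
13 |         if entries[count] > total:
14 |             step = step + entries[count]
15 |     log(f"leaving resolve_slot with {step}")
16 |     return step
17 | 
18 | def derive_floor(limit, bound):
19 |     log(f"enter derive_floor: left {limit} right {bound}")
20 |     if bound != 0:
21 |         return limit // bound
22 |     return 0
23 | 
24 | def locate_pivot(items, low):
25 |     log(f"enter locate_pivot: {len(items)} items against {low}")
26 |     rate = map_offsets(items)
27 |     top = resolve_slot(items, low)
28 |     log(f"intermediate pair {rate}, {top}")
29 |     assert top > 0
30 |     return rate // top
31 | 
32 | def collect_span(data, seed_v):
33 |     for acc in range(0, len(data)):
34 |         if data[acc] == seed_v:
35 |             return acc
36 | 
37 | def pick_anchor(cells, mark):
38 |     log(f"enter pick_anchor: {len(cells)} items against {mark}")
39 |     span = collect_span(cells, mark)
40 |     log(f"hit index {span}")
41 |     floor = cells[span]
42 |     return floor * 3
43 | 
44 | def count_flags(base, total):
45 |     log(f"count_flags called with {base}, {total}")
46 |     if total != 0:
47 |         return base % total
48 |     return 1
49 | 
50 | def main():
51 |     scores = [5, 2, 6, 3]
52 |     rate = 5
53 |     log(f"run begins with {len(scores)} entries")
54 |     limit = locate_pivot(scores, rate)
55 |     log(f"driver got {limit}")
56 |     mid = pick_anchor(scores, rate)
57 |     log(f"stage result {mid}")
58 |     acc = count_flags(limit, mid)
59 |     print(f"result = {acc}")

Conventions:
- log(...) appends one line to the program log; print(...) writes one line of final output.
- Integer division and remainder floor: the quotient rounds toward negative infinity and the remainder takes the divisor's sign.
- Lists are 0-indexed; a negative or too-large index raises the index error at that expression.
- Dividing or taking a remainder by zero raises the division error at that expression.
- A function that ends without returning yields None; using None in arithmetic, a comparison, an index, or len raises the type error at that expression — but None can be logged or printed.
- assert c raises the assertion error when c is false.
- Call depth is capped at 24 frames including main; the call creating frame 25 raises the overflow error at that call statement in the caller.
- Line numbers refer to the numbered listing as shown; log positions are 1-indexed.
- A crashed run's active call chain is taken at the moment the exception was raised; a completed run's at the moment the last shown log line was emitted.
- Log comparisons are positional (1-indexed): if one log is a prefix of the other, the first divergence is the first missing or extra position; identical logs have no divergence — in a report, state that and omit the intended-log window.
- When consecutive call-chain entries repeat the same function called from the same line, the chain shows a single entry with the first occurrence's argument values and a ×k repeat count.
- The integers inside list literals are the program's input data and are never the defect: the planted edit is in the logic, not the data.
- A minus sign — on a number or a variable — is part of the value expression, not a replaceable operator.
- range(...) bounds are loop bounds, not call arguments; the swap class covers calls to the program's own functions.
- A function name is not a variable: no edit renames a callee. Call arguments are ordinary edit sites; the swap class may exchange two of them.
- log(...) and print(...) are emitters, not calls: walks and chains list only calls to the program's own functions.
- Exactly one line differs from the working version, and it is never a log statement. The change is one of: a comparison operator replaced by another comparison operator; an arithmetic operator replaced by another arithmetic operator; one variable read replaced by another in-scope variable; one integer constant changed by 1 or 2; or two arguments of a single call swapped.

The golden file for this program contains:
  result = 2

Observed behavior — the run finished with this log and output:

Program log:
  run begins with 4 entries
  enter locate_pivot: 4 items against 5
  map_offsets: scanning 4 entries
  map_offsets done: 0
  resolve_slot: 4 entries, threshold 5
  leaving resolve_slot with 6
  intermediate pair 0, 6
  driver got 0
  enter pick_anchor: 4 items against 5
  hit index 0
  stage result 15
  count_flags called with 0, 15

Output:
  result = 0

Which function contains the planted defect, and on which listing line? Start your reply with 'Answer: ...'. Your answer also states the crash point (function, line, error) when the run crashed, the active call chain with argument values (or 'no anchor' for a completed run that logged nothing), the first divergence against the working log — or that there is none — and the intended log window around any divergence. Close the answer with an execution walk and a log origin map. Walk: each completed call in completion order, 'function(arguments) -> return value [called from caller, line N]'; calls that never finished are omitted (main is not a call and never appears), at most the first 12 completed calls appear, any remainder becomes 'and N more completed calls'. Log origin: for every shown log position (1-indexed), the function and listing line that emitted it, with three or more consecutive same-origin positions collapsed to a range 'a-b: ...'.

Answer: the defect is in map_offsets at line 5.
Key fact: Log line 4 is where behavior first shows: 'map_offsets done: 0' appears instead of 'map_offsets done: 16'.
Call chain: main -> count_flags(0, 15) (called at line 58).
First divergence: at position 4 the run shows 'map_offsets done: 0' where the working version logs 'map_offsets done: 16'.
Intended log window:
  2: enter locate_pivot: 4 items against 5
  3: map_offsets: scanning 4 entries
  4: map_offsets done: 16
  5: resolve_slot: 4 entries, threshold 5
Execution walk:
  map_offsets([5, 2, 6, 3]) -> 0  [called from locate_pivot, line 26]
  resolve_slot([5, 2, 6, 3], 5) -> 6  [called from locate_pivot, line 27]
  locate_pivot([5, 2, 6, 3], 5) -> 0  [called from main, line 54]
  collect_span([5, 2, 6, 3], 5) -> 0  [called from pick_anchor, line 39]
  pick_anchor([5, 2, 6, 3], 5) -> 15  [called from main, line 56]
  count_flags(0, 15) -> 0  [called from main, line 58]
Log origins:
  1 — main, line 53
  2 — locate_pivot, line 25
  3 — map_offsets, line 2
  4 — map_offsets, line 6
  5 — resolve_slot, line 10
  6 — resolve_slot, line 15
  7 — locate_pivot, line 28
  8 — main, line 55
  9 — pick_anchor, line 38
  10 — pick_anchor, line 40
  11 — main, line 57
  12 — count_flags, line 45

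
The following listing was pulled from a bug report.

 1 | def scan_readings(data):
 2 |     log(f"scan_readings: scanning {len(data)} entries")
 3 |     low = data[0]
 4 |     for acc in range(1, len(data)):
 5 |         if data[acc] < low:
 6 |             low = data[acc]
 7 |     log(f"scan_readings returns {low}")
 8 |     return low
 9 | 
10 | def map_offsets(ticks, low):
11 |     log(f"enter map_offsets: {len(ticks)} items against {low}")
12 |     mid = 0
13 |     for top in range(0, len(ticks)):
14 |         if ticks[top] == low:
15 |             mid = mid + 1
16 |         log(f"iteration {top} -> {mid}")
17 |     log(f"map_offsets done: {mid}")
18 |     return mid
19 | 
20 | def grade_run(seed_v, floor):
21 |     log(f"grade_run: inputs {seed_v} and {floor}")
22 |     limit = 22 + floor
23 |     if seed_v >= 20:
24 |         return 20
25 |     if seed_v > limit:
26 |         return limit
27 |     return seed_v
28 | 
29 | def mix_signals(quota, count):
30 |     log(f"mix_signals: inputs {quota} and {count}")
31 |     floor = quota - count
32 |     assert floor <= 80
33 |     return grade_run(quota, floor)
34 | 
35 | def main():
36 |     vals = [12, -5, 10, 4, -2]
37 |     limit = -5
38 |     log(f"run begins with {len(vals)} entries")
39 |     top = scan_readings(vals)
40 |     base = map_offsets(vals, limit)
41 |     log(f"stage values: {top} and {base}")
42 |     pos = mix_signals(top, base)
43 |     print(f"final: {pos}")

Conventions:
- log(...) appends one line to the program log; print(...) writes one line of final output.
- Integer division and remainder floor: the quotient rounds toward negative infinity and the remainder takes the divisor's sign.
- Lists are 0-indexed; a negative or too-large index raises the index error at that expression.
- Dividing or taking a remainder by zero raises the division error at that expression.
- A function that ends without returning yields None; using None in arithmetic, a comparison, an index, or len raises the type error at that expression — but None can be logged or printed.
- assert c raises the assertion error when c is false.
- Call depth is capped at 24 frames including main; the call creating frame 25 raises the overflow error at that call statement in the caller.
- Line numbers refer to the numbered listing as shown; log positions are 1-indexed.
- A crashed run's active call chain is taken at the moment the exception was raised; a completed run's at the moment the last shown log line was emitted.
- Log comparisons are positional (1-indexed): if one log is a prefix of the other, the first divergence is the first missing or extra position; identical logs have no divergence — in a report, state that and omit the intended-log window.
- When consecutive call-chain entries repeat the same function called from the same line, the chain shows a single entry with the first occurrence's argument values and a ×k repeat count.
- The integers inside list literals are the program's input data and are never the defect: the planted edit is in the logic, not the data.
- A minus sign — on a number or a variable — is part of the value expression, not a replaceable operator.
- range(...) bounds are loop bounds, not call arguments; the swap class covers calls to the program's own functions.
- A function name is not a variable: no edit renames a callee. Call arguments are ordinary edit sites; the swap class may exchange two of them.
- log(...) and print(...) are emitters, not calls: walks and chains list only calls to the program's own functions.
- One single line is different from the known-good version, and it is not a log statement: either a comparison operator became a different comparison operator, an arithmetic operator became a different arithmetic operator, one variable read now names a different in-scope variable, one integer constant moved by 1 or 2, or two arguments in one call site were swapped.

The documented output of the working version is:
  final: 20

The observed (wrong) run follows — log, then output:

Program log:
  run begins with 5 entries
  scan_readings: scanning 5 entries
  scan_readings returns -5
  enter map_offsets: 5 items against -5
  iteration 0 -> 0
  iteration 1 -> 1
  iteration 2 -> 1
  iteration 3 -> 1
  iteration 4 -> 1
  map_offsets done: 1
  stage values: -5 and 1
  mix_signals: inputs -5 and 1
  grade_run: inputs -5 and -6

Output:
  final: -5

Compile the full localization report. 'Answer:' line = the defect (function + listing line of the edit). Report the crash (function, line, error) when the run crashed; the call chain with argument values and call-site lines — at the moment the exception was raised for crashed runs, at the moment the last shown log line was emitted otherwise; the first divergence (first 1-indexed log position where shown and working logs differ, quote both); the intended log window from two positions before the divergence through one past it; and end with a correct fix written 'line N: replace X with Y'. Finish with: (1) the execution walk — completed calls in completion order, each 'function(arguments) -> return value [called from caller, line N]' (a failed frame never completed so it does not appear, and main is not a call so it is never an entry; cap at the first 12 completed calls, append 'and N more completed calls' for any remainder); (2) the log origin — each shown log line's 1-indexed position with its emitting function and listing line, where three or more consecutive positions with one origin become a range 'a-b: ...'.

Answer: the defect is in grade_run at line 23.
Core observation: The two runs log identically and part ways only at the printed values.
Call chain: main -> mix_signals(-5, 1) (called at line 42) -> grade_run(-5, -6) (called at line 33).
First divergence: none (the log streams are identical).
Execution walk:
  scan_readings([12, -5, 10, 4, -2]) -> -5  [called from main, line 39]
  map_offsets([12, -5, 10, 4, -2], -5) -> 1  [called from main, line 40]
  grade_run(-5, -6) -> -5  [called from mix_signals, line 33]
  mix_signals(-5, 1) -> -5  [called from main, line 42]
Log origins:
  1 — main, line 38
  2 — scan_readings, line 2
  3 — scan_readings, line 7
  4 — map_offsets, line 11
  5-9 — map_offsets, line 16
  10 — map_offsets, line 17
  11 — main, line 41
  12 — mix_signals, line 30
  13 — grade_run, line 21
A correct fix: line 23: replace `>=` with `<`.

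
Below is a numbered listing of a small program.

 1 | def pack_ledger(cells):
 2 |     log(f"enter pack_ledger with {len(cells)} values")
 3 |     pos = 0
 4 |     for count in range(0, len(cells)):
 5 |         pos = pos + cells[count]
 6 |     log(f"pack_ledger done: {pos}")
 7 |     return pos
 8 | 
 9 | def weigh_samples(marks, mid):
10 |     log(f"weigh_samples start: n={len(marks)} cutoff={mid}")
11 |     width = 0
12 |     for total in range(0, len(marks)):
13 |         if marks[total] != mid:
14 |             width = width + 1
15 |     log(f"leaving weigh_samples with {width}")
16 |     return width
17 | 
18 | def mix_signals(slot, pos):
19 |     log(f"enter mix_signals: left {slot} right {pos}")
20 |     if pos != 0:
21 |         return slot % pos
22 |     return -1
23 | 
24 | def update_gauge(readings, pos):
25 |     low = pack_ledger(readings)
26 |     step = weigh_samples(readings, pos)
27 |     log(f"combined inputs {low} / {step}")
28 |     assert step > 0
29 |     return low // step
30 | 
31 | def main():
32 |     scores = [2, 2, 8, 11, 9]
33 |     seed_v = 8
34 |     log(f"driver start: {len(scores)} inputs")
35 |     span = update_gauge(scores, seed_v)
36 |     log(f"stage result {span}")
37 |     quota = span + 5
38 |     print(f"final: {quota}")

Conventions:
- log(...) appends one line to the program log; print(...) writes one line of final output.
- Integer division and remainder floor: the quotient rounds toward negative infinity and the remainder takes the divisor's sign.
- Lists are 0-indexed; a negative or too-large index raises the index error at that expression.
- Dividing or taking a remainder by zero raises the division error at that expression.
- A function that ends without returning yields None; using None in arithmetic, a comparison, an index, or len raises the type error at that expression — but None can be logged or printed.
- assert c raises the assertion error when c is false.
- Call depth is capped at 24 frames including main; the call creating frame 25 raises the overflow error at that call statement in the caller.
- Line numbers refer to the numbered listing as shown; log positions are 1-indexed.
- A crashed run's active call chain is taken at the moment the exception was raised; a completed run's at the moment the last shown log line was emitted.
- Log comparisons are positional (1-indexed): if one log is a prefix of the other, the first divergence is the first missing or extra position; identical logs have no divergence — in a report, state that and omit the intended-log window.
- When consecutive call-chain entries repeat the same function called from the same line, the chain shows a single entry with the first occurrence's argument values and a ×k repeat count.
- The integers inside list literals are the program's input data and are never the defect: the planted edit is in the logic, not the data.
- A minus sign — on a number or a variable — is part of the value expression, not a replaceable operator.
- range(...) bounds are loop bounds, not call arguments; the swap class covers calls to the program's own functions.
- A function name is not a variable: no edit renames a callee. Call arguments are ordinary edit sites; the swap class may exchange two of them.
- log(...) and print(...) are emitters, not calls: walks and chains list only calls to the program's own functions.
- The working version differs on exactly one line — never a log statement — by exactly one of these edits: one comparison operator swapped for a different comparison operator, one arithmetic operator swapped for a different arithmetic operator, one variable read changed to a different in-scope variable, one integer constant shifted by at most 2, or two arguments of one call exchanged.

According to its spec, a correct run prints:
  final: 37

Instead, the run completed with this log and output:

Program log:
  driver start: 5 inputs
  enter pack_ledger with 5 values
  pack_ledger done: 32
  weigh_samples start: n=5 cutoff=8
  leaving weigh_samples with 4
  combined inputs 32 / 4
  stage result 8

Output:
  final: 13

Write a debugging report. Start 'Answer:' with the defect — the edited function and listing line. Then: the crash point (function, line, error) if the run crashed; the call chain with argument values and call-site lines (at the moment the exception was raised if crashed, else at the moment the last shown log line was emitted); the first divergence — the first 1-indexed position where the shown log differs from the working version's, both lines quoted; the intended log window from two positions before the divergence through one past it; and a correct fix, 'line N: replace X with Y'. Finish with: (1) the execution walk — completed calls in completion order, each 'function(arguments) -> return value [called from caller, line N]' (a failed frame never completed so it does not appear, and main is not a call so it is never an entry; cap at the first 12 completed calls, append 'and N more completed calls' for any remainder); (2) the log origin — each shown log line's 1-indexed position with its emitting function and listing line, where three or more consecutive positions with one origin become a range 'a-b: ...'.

Answer: the defect is in weigh_samples at line 13.
Key observation: Position 5 is the first bad log line: 'leaving weigh_samples with 4' should read 'leaving weigh_samples with 1'.
Call chain: main.
First divergence: position 5 — shown 'leaving weigh_samples with 4', intended 'leaving weigh_samples with 1'.
Intended log window:
  3: pack_ledger done: 32
  4: weigh_samples start: n=5 cutoff=8
  5: leaving weigh_samples with 1
  6: combined inputs 32 / 1
Execution walk:
  pack_ledger([2, 2, 8, 11, 9]) -> 32  [called from update_gauge, line 25]
  weigh_samples([2, 2, 8, 11, 9], 8) -> 4  [called from update_gauge, line 26]
  update_gauge([2, 2, 8, 11, 9], 8) -> 8  [called from main, line 35]
Log origin:
  1: from main, line 34
  2: from pack_ledger, line 2
  3: from pack_ledger, line 6
  4: from weigh_samples, line 10
  5: from weigh_samples, line 15
  6: from update_gauge, line 27
  7: from main, line 36
A correct fix: line 13: replace `!=` with `==`.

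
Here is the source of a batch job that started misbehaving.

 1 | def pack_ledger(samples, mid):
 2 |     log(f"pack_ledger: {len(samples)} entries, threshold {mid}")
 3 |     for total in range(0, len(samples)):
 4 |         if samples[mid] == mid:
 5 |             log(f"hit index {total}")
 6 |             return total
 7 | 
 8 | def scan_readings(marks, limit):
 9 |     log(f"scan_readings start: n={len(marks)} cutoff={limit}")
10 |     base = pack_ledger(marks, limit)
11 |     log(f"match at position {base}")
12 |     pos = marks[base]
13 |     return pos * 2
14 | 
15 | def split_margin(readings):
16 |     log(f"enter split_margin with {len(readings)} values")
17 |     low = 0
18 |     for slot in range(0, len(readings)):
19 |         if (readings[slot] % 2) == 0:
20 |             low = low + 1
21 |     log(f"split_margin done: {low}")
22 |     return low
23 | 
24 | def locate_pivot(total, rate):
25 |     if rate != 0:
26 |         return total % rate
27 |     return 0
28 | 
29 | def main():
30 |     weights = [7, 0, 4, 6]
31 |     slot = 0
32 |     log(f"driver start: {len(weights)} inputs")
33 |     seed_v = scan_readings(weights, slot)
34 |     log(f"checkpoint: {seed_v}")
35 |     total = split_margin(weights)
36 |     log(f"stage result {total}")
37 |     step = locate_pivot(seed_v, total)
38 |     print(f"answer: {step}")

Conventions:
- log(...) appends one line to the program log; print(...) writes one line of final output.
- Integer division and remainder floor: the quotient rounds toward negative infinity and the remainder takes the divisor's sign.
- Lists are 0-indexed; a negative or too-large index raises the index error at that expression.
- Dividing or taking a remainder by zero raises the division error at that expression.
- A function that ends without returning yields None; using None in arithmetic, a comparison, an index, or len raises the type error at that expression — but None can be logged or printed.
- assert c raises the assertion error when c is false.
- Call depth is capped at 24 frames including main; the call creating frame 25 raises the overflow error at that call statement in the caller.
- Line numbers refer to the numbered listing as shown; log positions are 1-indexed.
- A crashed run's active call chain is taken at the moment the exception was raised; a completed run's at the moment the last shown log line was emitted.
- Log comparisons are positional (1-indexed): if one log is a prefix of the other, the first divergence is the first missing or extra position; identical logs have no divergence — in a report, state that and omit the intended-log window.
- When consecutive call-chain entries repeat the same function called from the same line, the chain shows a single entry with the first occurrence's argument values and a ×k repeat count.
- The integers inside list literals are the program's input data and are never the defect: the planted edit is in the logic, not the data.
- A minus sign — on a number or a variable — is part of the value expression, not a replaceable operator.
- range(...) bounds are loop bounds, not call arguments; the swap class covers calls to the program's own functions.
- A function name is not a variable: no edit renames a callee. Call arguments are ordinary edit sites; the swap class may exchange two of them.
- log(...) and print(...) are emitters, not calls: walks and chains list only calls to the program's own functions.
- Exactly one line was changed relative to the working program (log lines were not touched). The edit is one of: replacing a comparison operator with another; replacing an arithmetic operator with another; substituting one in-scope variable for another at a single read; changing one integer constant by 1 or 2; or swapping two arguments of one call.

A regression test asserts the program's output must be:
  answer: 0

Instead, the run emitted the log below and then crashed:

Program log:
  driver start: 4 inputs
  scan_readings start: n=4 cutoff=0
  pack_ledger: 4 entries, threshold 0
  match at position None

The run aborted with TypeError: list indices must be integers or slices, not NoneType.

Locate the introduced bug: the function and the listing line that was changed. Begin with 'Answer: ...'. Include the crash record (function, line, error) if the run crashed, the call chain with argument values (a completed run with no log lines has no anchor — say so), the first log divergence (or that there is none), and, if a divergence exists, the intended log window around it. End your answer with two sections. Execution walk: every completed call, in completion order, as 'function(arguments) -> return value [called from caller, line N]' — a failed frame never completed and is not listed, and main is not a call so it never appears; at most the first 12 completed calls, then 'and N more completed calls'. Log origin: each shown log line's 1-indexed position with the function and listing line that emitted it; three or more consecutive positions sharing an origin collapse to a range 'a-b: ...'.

Answer: the defect is in pack_ledger at line 4.
Key fact: The log first diverges at position 4: the faulty run prints 'match at position None' where the working version prints 'hit index 1'.
Crash: scan_readings, line 12, TypeError.
Call chain: main -> scan_readings([7, 0, 4, 6], 0) (called at line 33).
First divergence: position 4; shown 'match at position None' vs intended 'hit index 1'.
Intended log window:
  2: scan_readings start: n=4 cutoff=0
  3: pack_ledger: 4 entries, threshold 0
  4: hit index 1
  5: match at position 1
Execution walk:
  pack_ledger([7, 0, 4, 6], 0) -> None  [called from scan_readings, line 10]
Log line origins:
  1: from main, line 32
  2: from scan_readings, line 9
  3: from pack_ledger, line 2
  4: from scan_readings, line 11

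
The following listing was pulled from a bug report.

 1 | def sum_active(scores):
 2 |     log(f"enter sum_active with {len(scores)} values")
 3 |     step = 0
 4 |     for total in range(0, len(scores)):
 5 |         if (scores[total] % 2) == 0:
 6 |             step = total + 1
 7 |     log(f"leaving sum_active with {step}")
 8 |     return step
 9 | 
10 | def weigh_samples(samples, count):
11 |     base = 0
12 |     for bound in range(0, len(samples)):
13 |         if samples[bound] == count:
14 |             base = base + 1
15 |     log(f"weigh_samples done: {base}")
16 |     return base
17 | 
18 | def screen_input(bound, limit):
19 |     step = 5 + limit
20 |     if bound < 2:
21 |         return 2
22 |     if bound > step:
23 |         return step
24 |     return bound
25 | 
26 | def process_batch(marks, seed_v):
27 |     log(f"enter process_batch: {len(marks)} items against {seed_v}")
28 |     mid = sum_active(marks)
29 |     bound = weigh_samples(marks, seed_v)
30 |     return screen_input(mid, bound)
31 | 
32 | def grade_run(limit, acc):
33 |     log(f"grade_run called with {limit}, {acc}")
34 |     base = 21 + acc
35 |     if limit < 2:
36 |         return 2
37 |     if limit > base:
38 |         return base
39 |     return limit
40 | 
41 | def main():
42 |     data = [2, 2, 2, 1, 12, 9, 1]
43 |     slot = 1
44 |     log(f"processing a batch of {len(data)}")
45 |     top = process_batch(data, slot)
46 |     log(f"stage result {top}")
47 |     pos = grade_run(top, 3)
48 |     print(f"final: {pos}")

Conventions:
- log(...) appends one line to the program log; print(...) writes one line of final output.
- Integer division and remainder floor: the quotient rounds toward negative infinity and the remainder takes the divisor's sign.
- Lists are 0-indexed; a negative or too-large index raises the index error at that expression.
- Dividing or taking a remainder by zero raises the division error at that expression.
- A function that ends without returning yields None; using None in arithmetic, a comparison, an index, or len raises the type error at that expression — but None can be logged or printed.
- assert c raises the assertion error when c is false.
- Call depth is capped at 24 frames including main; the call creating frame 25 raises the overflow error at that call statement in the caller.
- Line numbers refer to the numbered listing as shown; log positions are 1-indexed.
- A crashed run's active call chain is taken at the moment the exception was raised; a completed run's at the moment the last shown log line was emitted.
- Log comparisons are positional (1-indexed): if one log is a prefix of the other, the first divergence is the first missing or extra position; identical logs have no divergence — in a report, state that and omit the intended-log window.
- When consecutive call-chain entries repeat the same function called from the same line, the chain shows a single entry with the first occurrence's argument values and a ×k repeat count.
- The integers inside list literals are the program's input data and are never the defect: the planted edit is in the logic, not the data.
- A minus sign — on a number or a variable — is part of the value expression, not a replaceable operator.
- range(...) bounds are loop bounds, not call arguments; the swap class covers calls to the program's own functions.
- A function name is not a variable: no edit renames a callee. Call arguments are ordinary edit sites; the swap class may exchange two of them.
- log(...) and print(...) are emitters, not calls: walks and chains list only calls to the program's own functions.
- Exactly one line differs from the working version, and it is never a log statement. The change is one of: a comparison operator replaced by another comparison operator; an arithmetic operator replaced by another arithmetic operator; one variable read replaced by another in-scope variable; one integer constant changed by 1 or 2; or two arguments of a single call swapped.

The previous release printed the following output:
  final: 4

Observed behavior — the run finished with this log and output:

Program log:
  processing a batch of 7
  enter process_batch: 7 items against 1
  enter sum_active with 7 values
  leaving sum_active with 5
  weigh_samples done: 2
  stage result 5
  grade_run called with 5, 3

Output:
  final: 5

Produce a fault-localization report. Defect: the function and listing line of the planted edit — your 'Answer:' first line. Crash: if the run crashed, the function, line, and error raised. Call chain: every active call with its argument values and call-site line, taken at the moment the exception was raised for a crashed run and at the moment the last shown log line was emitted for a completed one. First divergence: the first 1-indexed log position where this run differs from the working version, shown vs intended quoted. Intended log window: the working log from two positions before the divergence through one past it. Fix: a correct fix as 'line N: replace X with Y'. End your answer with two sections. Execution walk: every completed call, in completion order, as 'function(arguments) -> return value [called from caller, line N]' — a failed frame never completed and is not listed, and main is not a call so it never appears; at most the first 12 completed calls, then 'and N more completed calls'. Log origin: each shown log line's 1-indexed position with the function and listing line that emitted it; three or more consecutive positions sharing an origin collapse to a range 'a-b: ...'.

Answer: the defect is in sum_active at line 6.
Key fact: Position 4 is the first bad log line: 'leaving sum_active with 5' should read 'leaving sum_active with 4'.
Call chain: main -> grade_run(5, 3) (called at line 47).
First divergence: position 4 — shown 'leaving sum_active with 5', intended 'leaving sum_active with 4'.
Intended log window:
  2: enter process_batch: 7 items against 1
  3: enter sum_active with 7 values
  4: leaving sum_active with 4
  5: weigh_samples done: 2
Execution walk:
  sum_active([2, 2, 2, 1, 12, 9, 1]) -> 5  [called from process_batch, line 28]
  weigh_samples([2, 2, 2, 1, 12, 9, 1], 1) -> 2  [called from process_batch, line 29]
  screen_input(5, 2) -> 5  [called from process_batch, line 30]
  process_batch([2, 2, 2, 1, 12, 9, 1], 1) -> 5  [called from main, line 45]
  grade_run(5, 3) -> 5  [called from main, line 47]
Log origins:
  1: from main, line 44
  2: from process_batch, line 27
  3: from sum_active, line 2
  4: from sum_active, line 7
  5: from weigh_samples, line 15
  6: from main, line 46
  7: from grade_run, line 33
A correct fix: line 6: replace `total` with `step`.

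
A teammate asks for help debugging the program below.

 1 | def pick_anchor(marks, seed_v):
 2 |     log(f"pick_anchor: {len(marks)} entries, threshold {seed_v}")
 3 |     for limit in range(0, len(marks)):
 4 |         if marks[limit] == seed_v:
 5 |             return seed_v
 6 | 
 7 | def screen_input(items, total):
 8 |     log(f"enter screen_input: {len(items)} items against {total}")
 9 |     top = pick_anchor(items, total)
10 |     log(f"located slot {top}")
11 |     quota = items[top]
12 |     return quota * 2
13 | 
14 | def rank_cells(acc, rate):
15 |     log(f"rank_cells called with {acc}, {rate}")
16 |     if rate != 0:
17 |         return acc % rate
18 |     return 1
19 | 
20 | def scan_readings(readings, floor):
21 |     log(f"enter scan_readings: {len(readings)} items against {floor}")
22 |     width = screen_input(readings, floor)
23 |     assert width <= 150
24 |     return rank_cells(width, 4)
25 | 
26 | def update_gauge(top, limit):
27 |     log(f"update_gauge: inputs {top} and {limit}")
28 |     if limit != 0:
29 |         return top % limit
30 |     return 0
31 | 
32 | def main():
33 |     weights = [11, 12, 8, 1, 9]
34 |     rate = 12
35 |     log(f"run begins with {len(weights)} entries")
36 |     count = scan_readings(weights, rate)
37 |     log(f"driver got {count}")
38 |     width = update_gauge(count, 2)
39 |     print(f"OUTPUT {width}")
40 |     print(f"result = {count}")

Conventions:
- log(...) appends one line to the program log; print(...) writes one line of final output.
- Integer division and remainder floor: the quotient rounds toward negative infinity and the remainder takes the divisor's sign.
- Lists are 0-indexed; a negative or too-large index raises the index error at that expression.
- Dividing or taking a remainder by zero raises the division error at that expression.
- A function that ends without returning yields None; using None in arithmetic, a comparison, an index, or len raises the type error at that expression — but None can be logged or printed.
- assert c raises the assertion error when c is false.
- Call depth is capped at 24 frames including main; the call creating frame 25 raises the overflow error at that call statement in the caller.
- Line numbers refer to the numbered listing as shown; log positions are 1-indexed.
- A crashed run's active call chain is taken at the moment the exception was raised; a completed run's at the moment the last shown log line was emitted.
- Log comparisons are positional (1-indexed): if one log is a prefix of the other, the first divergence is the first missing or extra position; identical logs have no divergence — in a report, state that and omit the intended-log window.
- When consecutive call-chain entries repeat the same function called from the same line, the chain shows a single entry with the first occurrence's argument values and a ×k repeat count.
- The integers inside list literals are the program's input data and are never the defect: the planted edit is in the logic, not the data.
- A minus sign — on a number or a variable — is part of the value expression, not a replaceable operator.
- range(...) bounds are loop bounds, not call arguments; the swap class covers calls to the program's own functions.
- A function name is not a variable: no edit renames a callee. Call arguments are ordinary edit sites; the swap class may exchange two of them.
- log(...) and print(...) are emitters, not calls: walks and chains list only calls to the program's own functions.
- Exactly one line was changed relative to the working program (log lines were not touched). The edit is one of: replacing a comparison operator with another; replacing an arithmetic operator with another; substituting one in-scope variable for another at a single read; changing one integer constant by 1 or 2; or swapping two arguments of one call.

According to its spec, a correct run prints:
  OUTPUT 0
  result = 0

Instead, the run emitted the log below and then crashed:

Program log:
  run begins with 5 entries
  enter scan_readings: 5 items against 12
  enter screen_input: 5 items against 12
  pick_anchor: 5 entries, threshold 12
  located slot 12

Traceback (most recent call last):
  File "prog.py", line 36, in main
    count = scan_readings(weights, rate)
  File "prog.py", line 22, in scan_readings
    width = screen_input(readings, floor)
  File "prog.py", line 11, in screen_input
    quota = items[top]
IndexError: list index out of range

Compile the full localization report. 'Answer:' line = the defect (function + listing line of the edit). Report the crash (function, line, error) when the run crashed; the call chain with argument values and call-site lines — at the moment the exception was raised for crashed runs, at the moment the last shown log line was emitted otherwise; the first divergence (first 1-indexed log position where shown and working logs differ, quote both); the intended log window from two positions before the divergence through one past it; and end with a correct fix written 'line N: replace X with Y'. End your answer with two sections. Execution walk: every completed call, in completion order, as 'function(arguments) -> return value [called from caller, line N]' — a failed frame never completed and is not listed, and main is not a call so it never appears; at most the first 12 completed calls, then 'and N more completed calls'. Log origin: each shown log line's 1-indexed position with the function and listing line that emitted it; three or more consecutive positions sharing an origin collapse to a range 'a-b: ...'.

Answer: the defect is in pick_anchor at line 5.
Key observation: Position 5 is the first bad log line: 'located slot 12' should read 'located slot 1'.
Crash: screen_input, line 11, IndexError.
Call chain: main -> scan_readings([11, 12, 8, 1, 9], 12) (called at line 36) -> screen_input([11, 12, 8, 1, 9], 12) (called at line 22).
First divergence: position 5; shown 'located slot 12' vs intended 'located slot 1'.
Intended log window:
  3: enter screen_input: 5 items against 12
  4: pick_anchor: 5 entries, threshold 12
  5: located slot 1
  6: rank_cells called with 24, 4
Execution walk:
  pick_anchor([11, 12, 8, 1, 9], 12) -> 12  [called from screen_input, line 9]
Log line origins:
  1: emitted by main (line 35)
  2: emitted by scan_readings (line 21)
  3: emitted by screen_input (line 8)
  4: emitted by pick_anchor (line 2)
  5: emitted by screen_input (line 10)
A correct fix: line 5: replace `seed_v` with `limit`.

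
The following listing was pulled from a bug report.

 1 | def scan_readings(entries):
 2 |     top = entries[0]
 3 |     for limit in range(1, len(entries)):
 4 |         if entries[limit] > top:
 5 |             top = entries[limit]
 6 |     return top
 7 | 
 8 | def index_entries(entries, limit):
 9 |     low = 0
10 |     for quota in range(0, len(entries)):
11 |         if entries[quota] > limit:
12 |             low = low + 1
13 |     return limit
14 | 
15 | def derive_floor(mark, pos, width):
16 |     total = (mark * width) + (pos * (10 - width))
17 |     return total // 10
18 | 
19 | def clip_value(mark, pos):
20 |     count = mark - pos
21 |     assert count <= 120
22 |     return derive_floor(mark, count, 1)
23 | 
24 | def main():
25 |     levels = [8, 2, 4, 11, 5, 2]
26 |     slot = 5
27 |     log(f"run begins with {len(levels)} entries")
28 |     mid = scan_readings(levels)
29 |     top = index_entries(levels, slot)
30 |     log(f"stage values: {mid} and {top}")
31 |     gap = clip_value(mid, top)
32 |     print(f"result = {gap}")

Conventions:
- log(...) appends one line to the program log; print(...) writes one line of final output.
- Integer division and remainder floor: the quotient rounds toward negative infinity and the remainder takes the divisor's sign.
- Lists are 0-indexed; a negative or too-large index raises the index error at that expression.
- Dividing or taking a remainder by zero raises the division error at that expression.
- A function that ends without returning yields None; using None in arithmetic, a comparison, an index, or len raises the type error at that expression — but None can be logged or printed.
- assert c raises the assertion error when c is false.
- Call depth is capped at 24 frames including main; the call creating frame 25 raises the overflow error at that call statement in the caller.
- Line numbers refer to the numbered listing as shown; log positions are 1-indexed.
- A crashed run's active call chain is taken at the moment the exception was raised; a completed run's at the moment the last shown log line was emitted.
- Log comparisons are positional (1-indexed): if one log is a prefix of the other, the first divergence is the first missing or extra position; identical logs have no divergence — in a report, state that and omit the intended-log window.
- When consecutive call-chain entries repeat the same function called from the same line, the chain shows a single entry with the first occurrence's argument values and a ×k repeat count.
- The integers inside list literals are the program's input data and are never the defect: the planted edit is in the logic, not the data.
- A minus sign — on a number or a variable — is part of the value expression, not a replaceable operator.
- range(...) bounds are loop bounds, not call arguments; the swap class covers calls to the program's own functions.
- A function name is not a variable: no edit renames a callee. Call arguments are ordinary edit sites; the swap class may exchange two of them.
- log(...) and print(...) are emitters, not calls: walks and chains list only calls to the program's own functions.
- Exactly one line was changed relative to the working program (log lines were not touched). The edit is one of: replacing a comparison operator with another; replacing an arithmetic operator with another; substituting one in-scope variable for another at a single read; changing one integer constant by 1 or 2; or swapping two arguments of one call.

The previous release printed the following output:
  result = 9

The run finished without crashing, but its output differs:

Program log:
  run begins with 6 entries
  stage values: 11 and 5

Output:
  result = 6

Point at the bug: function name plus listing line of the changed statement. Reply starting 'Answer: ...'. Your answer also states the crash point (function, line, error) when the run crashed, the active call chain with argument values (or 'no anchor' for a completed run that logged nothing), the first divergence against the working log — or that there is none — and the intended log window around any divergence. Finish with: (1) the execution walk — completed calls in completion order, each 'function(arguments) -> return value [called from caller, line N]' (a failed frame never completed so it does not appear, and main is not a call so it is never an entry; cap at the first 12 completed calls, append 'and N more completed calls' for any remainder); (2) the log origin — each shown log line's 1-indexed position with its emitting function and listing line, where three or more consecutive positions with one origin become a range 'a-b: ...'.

Answer: the defect is in index_entries at line 13.
Core observation: The log first diverges at position 2: the faulty run prints 'stage values: 11 and 5' where the working version prints 'stage values: 11 and 2'.
Call chain: main.
First divergence: at position 2 the run shows 'stage values: 11 and 5' where the working version logs 'stage values: 11 and 2'.
Intended log window:
  1: run begins with 6 entries
  2: stage values: 11 and 2
Execution walk:
  scan_readings([8, 2, 4, 11, 5, 2]) -> 11  [called from main, line 28]
  index_entries([8, 2, 4, 11, 5, 2], 5) -> 5  [called from main, line 29]
  derive_floor(11, 6, 1) -> 6  [called from clip_value, line 22]
  clip_value(11, 5) -> 6  [called from main, line 31]
Log origins:
  1: logged in main at line 27
  2: logged in main at line 30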